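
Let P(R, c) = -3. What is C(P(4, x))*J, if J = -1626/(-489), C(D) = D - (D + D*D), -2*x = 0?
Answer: -4878/163 ≈ -29.926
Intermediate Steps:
x = 0 (x = -½*0 = 0)
C(D) = -D² (C(D) = D - (D + D²) = D + (-D - D²) = -D²)
J = 542/163 (J = -1626*(-1/489) = 542/163 ≈ 3.3252)
C(P(4, x))*J = -1*(-3)²*(542/163) = -1*9*(542/163) = -9*542/163 = -4878/163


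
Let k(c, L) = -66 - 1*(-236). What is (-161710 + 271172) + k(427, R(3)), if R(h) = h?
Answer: 109632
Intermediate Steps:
k(c, L) = 170 (k(c, L) = -66 + 236 = 170)
(-161710 + 271172) + k(427, R(3)) = (-161710 + 271172) + 170 = 109462 + 170 = 109632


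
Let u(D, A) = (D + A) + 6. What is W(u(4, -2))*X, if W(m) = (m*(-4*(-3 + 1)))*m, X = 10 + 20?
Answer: 15360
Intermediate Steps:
u(D, A) = 6 + A + D (u(D, A) = (A + D) + 6 = 6 + A + D)
X = 30
W(m) = 8*m**2 (W(m) = (m*(-4*(-2)))*m = (m*8)*m = (8*m)*m = 8*m**2)
W(u(4, -2))*X = (8*(6 - 2 + 4)**2)*30 = (8*8**2)*30 = (8*64)*30 = 512*30 = 15360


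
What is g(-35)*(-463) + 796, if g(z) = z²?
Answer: -566379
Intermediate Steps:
g(-35)*(-463) + 796 = (-35)²*(-463) + 796 = 1225*(-463) + 796 = -567175 + 796 = -566379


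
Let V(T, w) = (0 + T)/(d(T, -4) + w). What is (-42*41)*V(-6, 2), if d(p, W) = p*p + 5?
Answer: 10332/43 ≈ 240.28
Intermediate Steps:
d(p, W) = 5 + p² (d(p, W) = p² + 5 = 5 + p²)
V(T, w) = T/(5 + w + T²) (V(T, w) = (0 + T)/((5 + T²) + w) = T/(5 + w + T²))
(-42*41)*V(-6, 2) = (-42*41)*(-6/(5 + 2 + (-6)²)) = -(-10332)/(5 + 2 + 36) = -(-10332)/43 = -1722*(-6/43) = 10332/43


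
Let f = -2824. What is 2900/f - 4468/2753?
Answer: -5150333/1943618 ≈ -2.6499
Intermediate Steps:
2900/f - 4468/2753 = 2900/(-2824) - 4468/2753 = 2900*(-1/2824) - 4468*1/2753 = -725/706 - 4468/2753 = -5150333/1943618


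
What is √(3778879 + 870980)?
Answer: 3*√516651 ≈ 2156.4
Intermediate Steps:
√(3778879 + 870980) = √4649859 = 3*√516651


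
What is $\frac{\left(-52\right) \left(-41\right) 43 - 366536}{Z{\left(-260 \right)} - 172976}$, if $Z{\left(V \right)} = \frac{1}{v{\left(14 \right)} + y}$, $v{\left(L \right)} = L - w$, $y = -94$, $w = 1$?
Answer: $\frac{22263660}{14011057} \approx 1.589$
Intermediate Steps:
$v{\left(L \right)} = -1 + L$ ($v{\left(L \right)} = L - 1 = -1 + L$)
$Z{\left(V \right)} = - \frac{1}{81}$ ($Z{\left(V \right)} = \frac{1}{\left(-1 + 14\right) - 94} = \frac{1}{13 - 94} = \frac{1}{-81} = - \frac{1}{81}$)
$\frac{\left(-52\right) \left(-41\right) 43 - 366536}{Z{\left(-260 \right)} - 172976} = \frac{\left(-52\right) \left(-41\right) 43 - 366536}{- \frac{1}{81} - 172976} = \frac{2132 \cdot 43 - 366536}{- \frac{14011057}{81}} = \left(91676 - 366536\right) \left(- \frac{81}{14011057}\right) = \left(-274860\right) \left(- \frac{81}{14011057}\right) = \frac{22263660}{14011057}$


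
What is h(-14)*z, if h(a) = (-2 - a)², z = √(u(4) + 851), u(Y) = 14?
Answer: 144*√865 ≈ 4235.2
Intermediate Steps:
z = √865 (z = √(14 + 851) = √865 ≈ 29.411)
h(-14)*z = (2 - 14)²*√865 = (-12)²*√865 = 144*√865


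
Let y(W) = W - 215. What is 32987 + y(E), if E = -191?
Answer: 32581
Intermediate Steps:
y(W) = -215 + W
32987 + y(E) = 32987 + (-215 - 191) = 32987 - 406 = 32581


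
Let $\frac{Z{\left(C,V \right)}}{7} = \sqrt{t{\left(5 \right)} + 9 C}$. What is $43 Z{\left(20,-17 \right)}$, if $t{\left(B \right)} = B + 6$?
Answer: $301 \sqrt{191} \approx 4159.9$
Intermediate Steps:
$t{\left(B \right)} = 6 + B$
$Z{\left(C,V \right)} = 7 \sqrt{11 + 9 C}$ ($Z{\left(C,V \right)} = 7 \sqrt{\left(6 + 5\right) + 9 C} = 7 \sqrt{11 + 9 C}$)
$43 Z{\left(20,-17 \right)} = 43 \cdot 7 \sqrt{11 + 9 \cdot 20} = 43 \cdot 7 \sqrt{11 + 180} = 43 \cdot 7 \sqrt{191} = 301 \sqrt{191}$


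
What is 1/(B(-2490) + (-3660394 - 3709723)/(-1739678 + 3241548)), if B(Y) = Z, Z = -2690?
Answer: -1501870/4047400417 ≈ -0.00037107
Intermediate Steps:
B(Y) = -2690
1/(B(-2490) + (-3660394 - 3709723)/(-1739678 + 3241548)) = 1/(-2690 + (-3660394 - 3709723)/(-1739678 + 3241548)) = 1/(-2690 - 7370117/1501870) = 1/(-4047400417/1501870) = -1501870/4047400417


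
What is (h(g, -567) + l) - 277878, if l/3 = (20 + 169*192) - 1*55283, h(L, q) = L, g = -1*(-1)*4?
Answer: -346319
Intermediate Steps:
g = 4 (g = 1*4 = 4)
l = -68445 (l = 3*((20 + 169*192) - 1*55283) = 3*((20 + 32448) - 55283) = 3*(32468 - 55283) = 3*(-22815) = -68445)
(h(g, -567) + l) - 277878 = (4 - 68445) - 277878 = -68441 - 277878 = -346319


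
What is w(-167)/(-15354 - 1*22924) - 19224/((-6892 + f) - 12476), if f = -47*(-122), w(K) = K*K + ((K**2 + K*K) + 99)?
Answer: -101552343/130470563 ≈ -0.77835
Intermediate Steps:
w(K) = 99 + 3*K**2 (w(K) = K**2 + ((K**2 + K**2) + 99) = K**2 + (2*K**2 + 99) = K**2 + (99 + 2*K**2) = 99 + 3*K**2)
f = 5734
w(-167)/(-15354 - 1*22924) - 19224/((-6892 + f) - 12476) = (99 + 3*(-167)**2)/(-15354 - 1*22924) - 19224/((-6892 + 5734) - 12476) = (99 + 3*27889)/(-15354 - 22924) - 19224/(-1158 - 12476) = (99 + 83667)/(-38278) - 19224/(-13634) = 83766*(-1/38278) - 19224*(-1/13634) = -41883/19139 + 9612/6817 = -101552343/130470563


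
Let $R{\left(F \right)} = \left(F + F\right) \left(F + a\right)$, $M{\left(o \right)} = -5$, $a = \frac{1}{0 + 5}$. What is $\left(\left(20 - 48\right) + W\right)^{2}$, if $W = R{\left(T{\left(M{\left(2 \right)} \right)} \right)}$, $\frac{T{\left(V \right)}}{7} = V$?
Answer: $5798464$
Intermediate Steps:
$a = \frac{1}{5} \approx 0.2$
$T{\left(V \right)} = 7 V$
$R{\left(F \right)} = 2 F \left(\frac{1}{5} + F\right)$ ($R{\left(F \right)} = \left(F + F\right) \left(F + \frac{1}{5}\right) = 2 F \left(\frac{1}{5} + F\right)$)
$W = 2436$ ($W = \frac{2 \cdot 7 \left(-5\right) \left(1 + 5 \cdot 7 \left(-5\right)\right)}{5} = \frac{2}{5} \left(-35\right) \left(1 + 5 \left(-35\right)\right) = \frac{2}{5} \left(-35\right) \left(1 - 175\right) = \frac{2}{5} \left(-35\right) \left(-174\right) = 2436$)
$\left(\left(20 - 48\right) + W\right)^{2} = \left(\left(20 - 48\right) + 2436\right)^{2} = \left(-28 + 2436\right)^{2} = 2408^{2} = 5798464$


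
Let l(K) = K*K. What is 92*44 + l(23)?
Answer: 4577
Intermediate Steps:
l(K) = K²
92*44 + l(23) = 92*44 + 23² = 4048 + 529 = 4577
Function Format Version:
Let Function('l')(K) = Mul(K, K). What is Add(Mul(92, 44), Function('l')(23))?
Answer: 4577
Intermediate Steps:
Function('l')(K) = Pow(K, 2)
Add(Mul(92, 44), Function('l')(23)) = Add(Mul(92, 44), Pow(23, 2)) = Add(4048, 529) = 4577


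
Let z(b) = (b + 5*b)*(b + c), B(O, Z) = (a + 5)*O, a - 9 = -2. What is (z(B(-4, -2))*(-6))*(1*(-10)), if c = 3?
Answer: 777600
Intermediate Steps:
a = 7 (a = 9 - 2 = 7)
B(O, Z) = 12*O (B(O, Z) = (7 + 5)*O = 12*O)
z(b) = 6*b*(3 + b) (z(b) = (b + 5*b)*(b + 3) = (6*b)*(3 + b) = 6*b*(3 + b))
(z(B(-4, -2))*(-6))*(1*(-10)) = ((6*(12*(-4))*(3 + 12*(-4)))*(-6))*(1*(-10)) = ((6*(-48)*(3 - 48))*(-6))*(-10) = ((6*(-48)*(-45))*(-6))*(-10) = (12960*(-6))*(-10) = -77760*(-10) = 777600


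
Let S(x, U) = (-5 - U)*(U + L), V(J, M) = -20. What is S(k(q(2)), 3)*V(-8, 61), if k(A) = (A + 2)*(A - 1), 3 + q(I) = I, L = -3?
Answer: 0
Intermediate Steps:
q(I) = -3 + I
k(A) = (-1 + A)*(2 + A) (k(A) = (2 + A)*(-1 + A) = (-1 + A)*(2 + A))
S(x, U) = (-5 - U)*(-3 + U) (S(x, U) = (-5 - U)*(U - 3) = (-5 - U)*(-3 + U))
S(k(q(2)), 3)*V(-8, 61) = (15 - 1*3² - 2*3)*(-20) = (15 - 1*9 - 6)*(-20) = (15 - 9 - 6)*(-20) = 0*(-20) = 0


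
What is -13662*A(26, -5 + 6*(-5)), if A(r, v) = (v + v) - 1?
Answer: 970002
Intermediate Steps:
A(r, v) = -1 + 2*v (A(r, v) = 2*v - 1 = -1 + 2*v)
-13662*A(26, -5 + 6*(-5)) = -13662*(-1 + 2*(-5 + 6*(-5))) = -13662*(-1 + 2*(-5 - 30)) = -13662*(-1 + 2*(-35)) = -13662*(-1 - 70) = -13662*(-71) = 970002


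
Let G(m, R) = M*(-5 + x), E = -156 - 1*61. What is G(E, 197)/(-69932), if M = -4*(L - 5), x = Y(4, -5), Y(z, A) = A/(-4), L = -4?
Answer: 135/69932 ≈ 0.0019304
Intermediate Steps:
E = -217 (E = -156 - 61 = -217)
Y(z, A) = -A/4 (Y(z, A) = A*(-1/4) = -A/4)
x = 5/4 (x = -1/4*(-5) = 5/4 ≈ 1.2500)
M = 36 (M = -4*(-4 - 5) = -4*(-9) = 36)
G(m, R) = -135 (G(m, R) = 36*(-5 + 5/4) = 36*(-15/4) = -135)
G(E, 197)/(-69932) = -135/(-69932) = -135*(-1/69932) = 135/69932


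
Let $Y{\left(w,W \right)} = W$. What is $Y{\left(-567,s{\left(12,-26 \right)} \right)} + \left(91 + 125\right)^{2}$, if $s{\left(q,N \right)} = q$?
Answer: $46668$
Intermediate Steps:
$Y{\left(-567,s{\left(12,-26 \right)} \right)} + \left(91 + 125\right)^{2} = 12 + \left(91 + 125\right)^{2} = 12 + 216^{2} = 12 + 46656 = 46668$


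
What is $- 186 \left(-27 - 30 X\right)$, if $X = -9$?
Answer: $-45198$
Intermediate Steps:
$- 186 \left(-27 - 30 X\right) = - 186 \left(-27 - -270\right) = - 186 \left(-27 + 270\right) = \left(-186\right) 243 = -45198$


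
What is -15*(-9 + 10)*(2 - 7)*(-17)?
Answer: -1275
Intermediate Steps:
-15*(-9 + 10)*(2 - 7)*(-17) = -15*(-5)*(-17) = 75*(-17) = -1275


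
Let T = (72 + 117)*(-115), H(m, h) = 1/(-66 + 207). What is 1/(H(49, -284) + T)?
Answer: -141/3064634 ≈ -4.6009e-5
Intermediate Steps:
H(m, h) = 1/141
T = -21735 (T = 189*(-115) = -21735)
1/(H(49, -284) + T) = 1/(1/141 - 21735) = 1/(-3064634/141) = -141/3064634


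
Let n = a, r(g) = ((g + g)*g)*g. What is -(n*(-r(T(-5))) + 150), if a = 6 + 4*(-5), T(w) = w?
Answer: 3350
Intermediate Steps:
r(g) = 2*g³ (r(g) = ((2*g)*g)*g = (2*g²)*g = 2*g³)
a = -14 (a = 6 - 20 = -14)
n = -14
-(n*(-r(T(-5))) + 150) = -(-(-14)*2*(-5)³ + 150) = -(-(-14)*2*(-125) + 150) = -(-(-14)*(-250) + 150) = -(-14*250 + 150) = -(-3500 + 150) = -1*(-3350) = 3350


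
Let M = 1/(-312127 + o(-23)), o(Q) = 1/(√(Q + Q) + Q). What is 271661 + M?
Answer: 7609006090150884425/28009195616009 + I*√46/56018391232018 ≈ 2.7166e+5 + 1.2107e-13*I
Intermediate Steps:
o(Q) = 1/(Q + √2*√Q) (o(Q) = 1/(√(2*Q) + Q) = 1/(√2*√Q + Q) = 1/(Q + √2*√Q))
M = 1/(-312127 + 1/(-23 + I*√46)) (M = 1/(-312127 + 1/(-23 + √2*√(-23))) = 1/(-312127 + 1/(-23 + √2*(I*√23))) = 1/(-312127 + 1/(-23 + I*√46)) ≈ -3.2038e-6 + 0.e-13*I)
271661 + M = 271661 + (-89736524/28009195616009 + I*√46/56018391232018) = 7609006090150884425/28009195616009 + I*√46/56018391232018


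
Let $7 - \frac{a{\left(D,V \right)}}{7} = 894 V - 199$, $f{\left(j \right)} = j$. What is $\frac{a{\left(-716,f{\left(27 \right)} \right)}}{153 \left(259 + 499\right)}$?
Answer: $- \frac{83762}{57987} \approx -1.4445$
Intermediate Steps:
$a{\left(D,V \right)} = 1442 - 6258 V$ ($a{\left(D,V \right)} = 49 - 7 \left(894 V - 199\right) = 49 - 7 \left(-199 + 894 V\right) = 49 - \left(-1393 + 6258 V\right) = 1442 - 6258 V$)
$\frac{a{\left(-716,f{\left(27 \right)} \right)}}{153 \left(259 + 499\right)} = \frac{1442 - 168966}{153 \left(259 + 499\right)} = \frac{1442 - 168966}{153 \cdot 758} = - \frac{167524}{115974} = \left(-167524\right) \frac{1}{115974} = - \frac{83762}{57987}$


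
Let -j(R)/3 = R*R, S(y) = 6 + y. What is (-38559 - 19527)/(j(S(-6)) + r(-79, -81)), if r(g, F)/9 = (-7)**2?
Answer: -922/7 ≈ -131.71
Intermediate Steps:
r(g, F) = 441 (r(g, F) = 9*(-7)**2 = 9*49 = 441)
j(R) = -3*R**2 (j(R) = -3*R*R = -3*R**2)
(-38559 - 19527)/(j(S(-6)) + r(-79, -81)) = (-38559 - 19527)/(-3*(6 - 6)**2 + 441) = -58086/(-3*0**2 + 441) = -58086/(-3*0 + 441) = -58086/(0 + 441) = -58086/441 = -58086*1/441 = -922/7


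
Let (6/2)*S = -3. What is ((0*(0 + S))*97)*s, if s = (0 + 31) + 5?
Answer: 0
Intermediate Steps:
S = -1 (S = (⅓)*(-3) = -1)
s = 36 (s = 31 + 5 = 36)
((0*(0 + S))*97)*s = ((0*(0 - 1))*97)*36 = ((0*(-1))*97)*36 = (0*97)*36 = 0*36 = 0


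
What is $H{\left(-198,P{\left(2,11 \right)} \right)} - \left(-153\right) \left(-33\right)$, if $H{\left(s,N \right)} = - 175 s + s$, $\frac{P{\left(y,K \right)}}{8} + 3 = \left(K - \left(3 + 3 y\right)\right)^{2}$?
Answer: $29403$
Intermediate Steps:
$P{\left(y,K \right)} = -24 + 8 \left(-3 + K - 3 y\right)^{2}$ ($P{\left(y,K \right)} = -24 + 8 \left(K - \left(3 + 3 y\right)\right)^{2} = -24 + 8 \left(-3 + K - 3 y\right)^{2}$)
$H{\left(s,N \right)} = - 174 s$
$H{\left(-198,P{\left(2,11 \right)} \right)} - \left(-153\right) \left(-33\right) = \left(-174\right) \left(-198\right) - \left(-153\right) \left(-33\right) = 34452 - 5049 = 29403$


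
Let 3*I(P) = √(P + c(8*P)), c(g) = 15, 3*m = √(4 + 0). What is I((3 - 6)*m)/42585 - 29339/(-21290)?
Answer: 29339/21290 + √13/127755 ≈ 1.3781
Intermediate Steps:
m = ⅔ (m = √(4 + 0)/3 = √4/3 = (⅓)*2 = ⅔ ≈ 0.66667)
I(P) = √(15 + P)/3 (I(P) = √(P + 15)/3 = √(15 + P)/3)
I((3 - 6)*m)/42585 - 29339/(-21290) = (√(15 + (3 - 6)*(⅔))/3)/42585 - 29339/(-21290) = (√(15 - 3*⅔)/3)*(1/42585) - 29339*(-1/21290) = (√(15 - 2)/3)*(1/42585) + 29339/21290 = (√13/3)*(1/42585) + 29339/21290 = √13/127755 + 29339/21290 = 29339/21290 + √13/127755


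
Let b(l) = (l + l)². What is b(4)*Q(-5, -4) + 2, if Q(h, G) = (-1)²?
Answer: 66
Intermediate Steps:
b(l) = 4*l² (b(l) = (2*l)² = 4*l²)
Q(h, G) = 1
b(4)*Q(-5, -4) + 2 = (4*4²)*1 + 2 = (4*16)*1 + 2 = 64*1 + 2 = 64 + 2 = 66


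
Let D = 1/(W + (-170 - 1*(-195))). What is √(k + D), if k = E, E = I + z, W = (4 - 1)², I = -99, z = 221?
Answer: 3*√15674/34 ≈ 11.047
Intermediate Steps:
W = 9 (W = 3² = 9)
E = 122 (E = -99 + 221 = 122)
k = 122
D = 1/34 (D = 1/(9 + (-170 - 1*(-195))) = 1/(9 + (-170 + 195)) = 1/(9 + 25) = 1/34 ≈ 0.029412)
√(k + D) = √(122 + 1/34) = √(4149/34) = 3*√15674/34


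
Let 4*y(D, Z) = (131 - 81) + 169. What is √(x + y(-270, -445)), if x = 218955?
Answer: √876039/2 ≈ 467.98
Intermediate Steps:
y(D, Z) = 219/4 (y(D, Z) = ((131 - 81) + 169)/4 = (50 + 169)/4 = (¼)*219 = 219/4)
√(x + y(-270, -445)) = √(218955 + 219/4) = √(876039/4) = √876039/2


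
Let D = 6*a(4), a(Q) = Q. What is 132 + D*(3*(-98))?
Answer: -6924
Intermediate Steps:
D = 24 (D = 6*4 = 24)
132 + D*(3*(-98)) = 132 + 24*(3*(-98)) = 132 + 24*(-294) = 132 - 7056 = -6924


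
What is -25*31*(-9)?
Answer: 6975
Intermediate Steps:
-25*31*(-9) = -775*(-9) = 6975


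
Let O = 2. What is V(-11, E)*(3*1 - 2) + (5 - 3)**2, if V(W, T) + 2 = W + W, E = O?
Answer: -20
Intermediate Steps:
E = 2
V(W, T) = -2 + 2*W (V(W, T) = -2 + (W + W) = -2 + 2*W)
V(-11, E)*(3*1 - 2) + (5 - 3)**2 = (-2 + 2*(-11))*(3*1 - 2) + (5 - 3)**2 = (-2 - 22)*(3 - 2) + 2**2 = -24*1 + 4 = -24 + 4 = -20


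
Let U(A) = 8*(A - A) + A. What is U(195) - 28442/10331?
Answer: 1986103/10331 ≈ 192.25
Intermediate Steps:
U(A) = A (U(A) = 8*0 + A = 0 + A = A)
U(195) - 28442/10331 = 195 - 28442/10331 = 1986103/10331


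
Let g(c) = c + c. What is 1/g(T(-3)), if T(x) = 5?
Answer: ⅒ ≈ 0.10000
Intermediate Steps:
g(c) = 2*c
1/g(T(-3)) = 1/(2*5) = 1/10 = ⅒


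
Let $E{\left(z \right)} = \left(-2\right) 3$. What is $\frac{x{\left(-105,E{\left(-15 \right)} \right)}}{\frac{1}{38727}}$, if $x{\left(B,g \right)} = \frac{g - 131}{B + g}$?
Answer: $\frac{1768533}{37} \approx 47798.0$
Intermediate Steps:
$E{\left(z \right)} = -6$
$x{\left(B,g \right)} = \frac{-131 + g}{B + g}$
$\frac{x{\left(-105,E{\left(-15 \right)} \right)}}{\frac{1}{38727}} = \frac{\frac{1}{-105 - 6} \left(-131 - 6\right)}{\frac{1}{38727}} = \frac{1}{-111} \left(-137\right) \frac{1}{\frac{1}{38727}} = \left(- \frac{1}{111}\right) \left(-137\right) 38727 = \frac{137}{111} \cdot 38727 = \frac{1768533}{37}$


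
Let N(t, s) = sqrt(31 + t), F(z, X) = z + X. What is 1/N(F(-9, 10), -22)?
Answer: sqrt(2)/8 ≈ 0.17678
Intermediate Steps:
F(z, X) = X + z
1/N(F(-9, 10), -22) = 1/(sqrt(31 + (10 - 9))) = 1/(sqrt(31 + 1)) = 1/(sqrt(32)) = 1/(4*sqrt(2)) = sqrt(2)/8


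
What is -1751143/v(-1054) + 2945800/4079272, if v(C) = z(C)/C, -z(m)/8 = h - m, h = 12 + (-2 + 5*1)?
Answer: -470569150015049/2180370884 ≈ -2.1582e+5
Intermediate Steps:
h = 15 (h = 12 + (-2 + 5) = 12 + 3 = 15)
z(m) = -120 + 8*m (z(m) = -8*(15 - m) = -120 + 8*m)
v(C) = (-120 + 8*C)/C
-1751143/v(-1054) + 2945800/4079272 = -1751143/(8 - 120/(-1054)) + 2945800/4079272 = -1751143/(8 - 120*(-1/1054)) + 2945800*(1/4079272) = -1751143/(8 + 60/527) + 368225/509909 = -1751143/4276/527 + 368225/509909 = -1751143*527/4276 + 368225/509909 = -922852361/4276 + 368225/509909 = -470569150015049/2180370884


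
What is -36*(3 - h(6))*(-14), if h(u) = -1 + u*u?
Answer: -16128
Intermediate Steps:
h(u) = -1 + u²
-36*(3 - h(6))*(-14) = -36*(3 - (-1 + 6²))*(-14) = -36*(3 - (-1 + 36))*(-14) = -36*(3 - 1*35)*(-14) = -36*(3 - 35)*(-14) = -36*(-32)*(-14) = 1152*(-14) = -16128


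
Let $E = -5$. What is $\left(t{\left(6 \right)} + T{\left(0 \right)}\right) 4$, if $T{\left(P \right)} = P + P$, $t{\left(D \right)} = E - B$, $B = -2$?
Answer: $-12$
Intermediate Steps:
$t{\left(D \right)} = -3$ ($t{\left(D \right)} = -5 - -2 = -5 + 2 = -3$)
$T{\left(P \right)} = 2 P$
$\left(t{\left(6 \right)} + T{\left(0 \right)}\right) 4 = \left(-3 + 2 \cdot 0\right) 4 = \left(-3 + 0\right) 4 = \left(-3\right) 4 = -12$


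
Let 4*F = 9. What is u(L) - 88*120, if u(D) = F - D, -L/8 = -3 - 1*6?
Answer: -42519/4 ≈ -10630.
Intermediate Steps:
F = 9/4 (F = (1/4)*9 = 9/4 ≈ 2.2500)
L = 72 (L = -8*(-3 - 1*6) = -8*(-3 - 6) = -8*(-9) = 72)
u(D) = 9/4 - D
u(L) - 88*120 = (9/4 - 1*72) - 88*120 = (9/4 - 72) - 10560 = -279/4 - 10560 = -42519/4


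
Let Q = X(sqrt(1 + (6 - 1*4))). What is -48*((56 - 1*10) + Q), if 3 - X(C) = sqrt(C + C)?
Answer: -2352 + 48*sqrt(2)*3**(1/4) ≈ -2262.7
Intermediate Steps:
X(C) = 3 - sqrt(2)*sqrt(C) (X(C) = 3 - sqrt(C + C) = 3 - sqrt(2*C) = 3 - sqrt(2)*sqrt(C))
Q = 3 - sqrt(2)*3**(1/4) (Q = 3 - sqrt(2)*sqrt(sqrt(1 + (6 - 1*4))) = 3 - sqrt(2)*sqrt(sqrt(1 + (6 - 4))) = 3 - sqrt(2)*sqrt(sqrt(1 + 2)) = 3 - sqrt(2)*sqrt(sqrt(3)) = 3 - sqrt(2)*3**(1/4) ≈ 1.1388)
-48*((56 - 1*10) + Q) = -48*((56 - 1*10) + (3 - sqrt(2)*3**(1/4))) = -48*((56 - 10) + (3 - sqrt(2)*3**(1/4))) = -48*(46 + (3 - sqrt(2)*3**(1/4))) = -48*(49 - sqrt(2)*3**(1/4)) = -2352 + 48*sqrt(2)*3**(1/4)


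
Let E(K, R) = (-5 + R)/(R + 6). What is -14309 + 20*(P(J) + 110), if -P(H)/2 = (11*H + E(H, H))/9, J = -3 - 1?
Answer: -107041/9 ≈ -11893.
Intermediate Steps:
J = -4
E(K, R) = (-5 + R)/(6 + R)
P(H) = -22*H/9 - 2*(-5 + H)/(9*(6 + H)) (P(H) = -2*(11*H + (-5 + H)/(6 + H))/9 = -2*(11*H/9 + (-5 + H)/(9*(6 + H))) = -22*H/9 - 2*(-5 + H)/(9*(6 + H)))
-14309 + 20*(P(J) + 110) = -14309 + 20*(2*(5 - 67*(-4) - 11*(-4)²)/(9*(6 - 4)) + 110) = -14309 + 20*((2/9)*(5 + 268 - 11*16)/2 + 110) = -14309 + 20*((2/9)*(½)*(5 + 268 - 176) + 110) = -14309 + 20*((2/9)*(½)*97 + 110) = -14309 + 20*(97/9 + 110) = -14309 + 20*(1087/9) = -14309 + 21740/9 = -107041/9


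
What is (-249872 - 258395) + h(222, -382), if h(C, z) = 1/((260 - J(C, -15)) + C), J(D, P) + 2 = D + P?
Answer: -140789958/277 ≈ -5.0827e+5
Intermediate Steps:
J(D, P) = -2 + D + P (J(D, P) = -2 + (D + P) = -2 + D + P)
h(C, z) = 1/277 (h(C, z) = 1/((260 - (-2 + C - 15)) + C) = 1/((260 - (-17 + C)) + C) = 1/((260 + (17 - C)) + C) = 1/((277 - C) + C) = 1/277)
(-249872 - 258395) + h(222, -382) = (-249872 - 258395) + 1/277 = -508267 + 1/277 = -140789958/277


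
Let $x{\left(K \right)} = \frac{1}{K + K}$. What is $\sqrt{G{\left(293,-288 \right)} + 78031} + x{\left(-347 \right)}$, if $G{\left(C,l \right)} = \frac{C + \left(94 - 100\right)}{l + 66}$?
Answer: $- \frac{1}{694} + \frac{\sqrt{3845616090}}{222} \approx 279.34$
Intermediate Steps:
$G{\left(C,l \right)} = \frac{-6 + C}{66 + l}$ ($G{\left(C,l \right)} = \frac{C - 6}{66 + l} = \frac{-6 + C}{66 + l}$)
$x{\left(K \right)} = \frac{1}{2 K}$
$\sqrt{G{\left(293,-288 \right)} + 78031} + x{\left(-347 \right)} = \sqrt{\frac{-6 + 293}{66 - 288} + 78031} + \frac{1}{2 \left(-347\right)} = \sqrt{\frac{1}{-222} \cdot 287 + 78031} + \frac{1}{2} \left(- \frac{1}{347}\right) = \sqrt{\left(- \frac{1}{222}\right) 287 + 78031} - \frac{1}{694} = \sqrt{- \frac{287}{222} + 78031} - \frac{1}{694} = \sqrt{\frac{17322595}{222}} - \frac{1}{694} = \frac{\sqrt{3845616090}}{222} - \frac{1}{694} = - \frac{1}{694} + \frac{\sqrt{3845616090}}{222}$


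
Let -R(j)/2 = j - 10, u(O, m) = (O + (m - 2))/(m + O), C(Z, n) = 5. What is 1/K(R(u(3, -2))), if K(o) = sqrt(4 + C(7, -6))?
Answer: 1/3 ≈ 0.33333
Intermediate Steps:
u(O, m) = (-2 + O + m)/(O + m) (u(O, m) = (O + (-2 + m))/(O + m) = (-2 + O + m)/(O + m))
R(j) = 20 - 2*j (R(j) = -2*(j - 10) = -2*(-10 + j) = 20 - 2*j)
K(o) = 3 (K(o) = sqrt(4 + 5) = sqrt(9) = 3)
1/K(R(u(3, -2))) = 1/3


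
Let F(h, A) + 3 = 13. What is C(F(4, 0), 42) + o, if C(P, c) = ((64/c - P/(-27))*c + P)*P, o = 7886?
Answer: 79034/9 ≈ 8781.6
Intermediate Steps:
F(h, A) = 10 (F(h, A) = -3 + 13 = 10)
C(P, c) = P*(P + c*(64/c + P/27)) (C(P, c) = ((64/c - P*(-1/27))*c + P)*P = ((64/c + P/27)*c + P)*P = (c*(64/c + P/27) + P)*P = (P + c*(64/c + P/27))*P = P*(P + c*(64/c + P/27)))
C(F(4, 0), 42) + o = (1/27)*10*(1728 + 27*10 + 10*42) + 7886 = (1/27)*10*(1728 + 270 + 420) + 7886 = (1/27)*10*2418 + 7886 = 8060/9 + 7886 = 79034/9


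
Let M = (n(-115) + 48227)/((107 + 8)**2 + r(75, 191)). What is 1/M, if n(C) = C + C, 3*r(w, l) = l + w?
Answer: 39941/143991 ≈ 0.27739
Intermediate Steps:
r(w, l) = l/3 + w/3 (r(w, l) = (l + w)/3 = l/3 + w/3)
n(C) = 2*C
M = 143991/39941 (M = (2*(-115) + 48227)/((107 + 8)**2 + ((1/3)*191 + (1/3)*75)) = (-230 + 48227)/(115**2 + (191/3 + 25)) = 47997/(13225 + 266/3) = 47997/(39941/3) = 47997*(3/39941) = 143991/39941 ≈ 3.6051)
1/M = 1/(143991/39941) = 39941/143991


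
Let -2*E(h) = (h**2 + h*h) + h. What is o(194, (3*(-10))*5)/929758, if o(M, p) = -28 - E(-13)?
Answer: 269/1859516 ≈ 0.00014466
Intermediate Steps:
E(h) = -h**2 - h/2 (E(h) = -((h**2 + h*h) + h)/2 = -((h**2 + h**2) + h)/2 = -(2*h**2 + h)/2 = -(h + 2*h**2)/2 = -h**2 - h/2)
o(M, p) = 269/2 (o(M, p) = -28 - (-1)*(-13)*(1/2 - 13) = -28 - (-1)*(-13)*(-25)/2 = -28 - 1*(-325/2) = -28 + 325/2 = 269/2)
o(194, (3*(-10))*5)/929758 = (269/2)/929758 = (269/2)*(1/929758) = 269/1859516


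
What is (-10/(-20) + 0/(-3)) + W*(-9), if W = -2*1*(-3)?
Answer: -107/2 ≈ -53.500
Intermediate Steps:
W = 6 (W = -2*(-3) = 6)
(-10/(-20) + 0/(-3)) + W*(-9) = (-10/(-20) + 0/(-3)) + 6*(-9) = (-10*(-1/20) + 0*(-⅓)) - 54 = (½ + 0) - 54 = ½ - 54 = -107/2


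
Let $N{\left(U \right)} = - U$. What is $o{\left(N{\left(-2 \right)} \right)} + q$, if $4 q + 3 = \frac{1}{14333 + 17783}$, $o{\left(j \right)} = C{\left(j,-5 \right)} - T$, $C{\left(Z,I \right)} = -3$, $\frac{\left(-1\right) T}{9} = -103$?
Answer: $- \frac{119567867}{128464} \approx -930.75$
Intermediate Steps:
$T = 927$ ($T = \left(-9\right) \left(-103\right) = 927$)
$o{\left(j \right)} = -930$ ($o{\left(j \right)} = -3 - 927 = -930$)
$q = - \frac{96347}{128464}$ ($q = - \frac{3}{4} + \frac{1}{4 \left(14333 + 17783\right)} = - \frac{3}{4} + \frac{1}{4 \cdot 32116} = - \frac{3}{4} + \frac{1}{4} \cdot \frac{1}{32116} = - \frac{3}{4} + \frac{1}{128464} = - \frac{96347}{128464} \approx -0.74999$)
$o{\left(N{\left(-2 \right)} \right)} + q = -930 - \frac{96347}{128464} = - \frac{119567867}{128464}$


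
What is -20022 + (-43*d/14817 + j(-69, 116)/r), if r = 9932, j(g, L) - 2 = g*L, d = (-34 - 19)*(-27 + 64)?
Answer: -1472883761683/73581222 ≈ -20017.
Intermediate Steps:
d = -1961 (d = -53*37 = -1961)
j(g, L) = 2 + L*g (j(g, L) = 2 + g*L = 2 + L*g)
-20022 + (-43*d/14817 + j(-69, 116)/r) = -20022 + (-43*(-1961)/14817 + (2 + 116*(-69))/9932) = -20022 + (84323*(1/14817) + (2 - 8004)*(1/9932)) = -20022 + (84323/14817 - 8002*1/9932) = -20022 + (84323/14817 - 4001/4966) = -20022 + 359465201/73581222 = -1472883761683/73581222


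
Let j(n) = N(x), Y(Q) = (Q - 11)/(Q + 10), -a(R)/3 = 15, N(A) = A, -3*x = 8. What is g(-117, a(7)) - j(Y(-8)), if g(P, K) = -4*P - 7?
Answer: 1391/3 ≈ 463.67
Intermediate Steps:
x = -8/3 (x = -1/3*8 = -8/3 ≈ -2.6667)
a(R) = -45 (a(R) = -3*15 = -45)
Y(Q) = (-11 + Q)/(10 + Q)
g(P, K) = -7 - 4*P
j(n) = -8/3
g(-117, a(7)) - j(Y(-8)) = (-7 - 4*(-117)) - 1*(-8/3) = (-7 + 468) + 8/3 = 461 + 8/3 = 1391/3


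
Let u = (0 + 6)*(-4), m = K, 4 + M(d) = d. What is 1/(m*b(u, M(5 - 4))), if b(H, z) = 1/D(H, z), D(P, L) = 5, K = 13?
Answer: 5/13 ≈ 0.38462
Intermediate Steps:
M(d) = -4 + d
m = 13
u = -24 (u = 6*(-4) = -24)
b(H, z) = ⅕ (b(H, z) = 1/5 = ⅕)
1/(m*b(u, M(5 - 4))) = 1/(13*(⅕)) = 1/(13/5) = 5/13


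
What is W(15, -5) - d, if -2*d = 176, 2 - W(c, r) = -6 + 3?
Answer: 93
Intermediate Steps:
W(c, r) = 5 (W(c, r) = 2 - (-6 + 3) = 2 - 1*(-3) = 2 + 3 = 5)
d = -88 (d = -½*176 = -88)
W(15, -5) - d = 5 - 1*(-88) = 5 + 88 = 93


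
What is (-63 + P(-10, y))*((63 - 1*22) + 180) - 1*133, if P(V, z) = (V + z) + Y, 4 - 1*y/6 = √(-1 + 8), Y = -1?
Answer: -11183 - 1326*√7 ≈ -14691.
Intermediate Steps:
y = 24 - 6*√7 (y = 24 - 6*√(-1 + 8) = 24 - 6*√7 ≈ 8.1255)
P(V, z) = -1 + V + z (P(V, z) = (V + z) - 1 = -1 + V + z)
(-63 + P(-10, y))*((63 - 1*22) + 180) - 1*133 = (-63 + (-1 - 10 + (24 - 6*√7)))*((63 - 1*22) + 180) - 1*133 = (-63 + (13 - 6*√7))*((63 - 22) + 180) - 133 = (-50 - 6*√7)*(41 + 180) - 133 = (-50 - 6*√7)*221 - 133 = (-11050 - 1326*√7) - 133 = -11183 - 1326*√7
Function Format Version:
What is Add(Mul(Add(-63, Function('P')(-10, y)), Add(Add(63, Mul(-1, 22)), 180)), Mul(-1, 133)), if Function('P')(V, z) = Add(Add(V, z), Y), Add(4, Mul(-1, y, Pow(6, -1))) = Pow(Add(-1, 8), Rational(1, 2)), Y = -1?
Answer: Add(-11183, Mul(-1326, Pow(7, Rational(1, 2)))) ≈ -14691.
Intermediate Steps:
y = Add(24, Mul(-6, Pow(7, Rational(1, 2)))) (y = Add(24, Mul(-6, Pow(Add(-1, 8), Rational(1, 2)))) = Add(24, Mul(-6, Pow(7, Rational(1, 2)))) ≈ 8.1255)
Function('P')(V, z) = Add(-1, V, z) (Function('P')(V, z) = Add(Add(V, z), -1) = Add(-1, V, z))
Add(Mul(Add(-63, Function('P')(-10, y)), Add(Add(63, Mul(-1, 22)), 180)), Mul(-1, 133)) = Add(Mul(Add(-63, Add(-1, -10, Add(24, Mul(-6, Pow(7, Rational(1, 2)))))), Add(Add(63, Mul(-1, 22)), 180)), Mul(-1, 133)) = Add(Mul(Add(-63, Add(13, Mul(-6, Pow(7, Rational(1, 2))))), Add(Add(63, -22), 180)), -133) = Add(Mul(Add(-50, Mul(-6, Pow(7, Rational(1, 2)))), Add(41, 180)), -133) = Add(Mul(Add(-50, Mul(-6, Pow(7, Rational(1, 2)))), 221), -133) = Add(Add(-11050, Mul(-1326, Pow(7, Rational(1, 2)))), -133) = Add(-11183, Mul(-1326, Pow(7, Rational(1, 2))))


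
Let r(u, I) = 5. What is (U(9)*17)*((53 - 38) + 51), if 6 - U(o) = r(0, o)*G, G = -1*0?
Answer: 6732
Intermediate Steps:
G = 0
U(o) = 6 (U(o) = 6 - 5*0 = 6 - 1*0 = 6 + 0 = 6)
(U(9)*17)*((53 - 38) + 51) = (6*17)*((53 - 38) + 51) = 102*(15 + 51) = 102*66 = 6732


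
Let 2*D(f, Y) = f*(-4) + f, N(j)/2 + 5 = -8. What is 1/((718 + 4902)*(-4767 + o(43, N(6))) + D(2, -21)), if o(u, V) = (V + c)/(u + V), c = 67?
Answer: -17/455208811 ≈ -3.7346e-8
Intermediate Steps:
N(j) = -26 (N(j) = -10 + 2*(-8) = -10 - 16 = -26)
D(f, Y) = -3*f/2 (D(f, Y) = (f*(-4) + f)/2 = (-4*f + f)/2 = (-3*f)/2 = -3*f/2)
o(u, V) = (67 + V)/(V + u) (o(u, V) = (V + 67)/(u + V) = (67 + V)/(V + u))
1/((718 + 4902)*(-4767 + o(43, N(6))) + D(2, -21)) = 1/((718 + 4902)*(-4767 + (67 - 26)/(-26 + 43)) - 3/2*2) = 1/(5620*(-4767 + 41/17) - 3) = 1/(5620*(-80998/17) - 3) = 1/(-455208760/17 - 3) = 1/(-455208811/17) = -17/455208811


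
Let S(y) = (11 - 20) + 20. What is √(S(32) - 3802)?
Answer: I*√3791 ≈ 61.571*I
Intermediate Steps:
S(y) = 11 (S(y) = -9 + 20 = 11)
√(S(32) - 3802) = √(11 - 3802) = √(-3791) = I*√3791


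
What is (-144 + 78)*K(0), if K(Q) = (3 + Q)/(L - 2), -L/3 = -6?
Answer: -99/8 ≈ -12.375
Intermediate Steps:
L = 18 (L = -3*(-6) = 18)
K(Q) = 3/16 + Q/16 (K(Q) = (3 + Q)/(18 - 2) = (3 + Q)/16 = (3 + Q)*(1/16) = 3/16 + Q/16)
(-144 + 78)*K(0) = (-144 + 78)*(3/16 + (1/16)*0) = -66*(3/16 + 0) = -66*3/16 = -99/8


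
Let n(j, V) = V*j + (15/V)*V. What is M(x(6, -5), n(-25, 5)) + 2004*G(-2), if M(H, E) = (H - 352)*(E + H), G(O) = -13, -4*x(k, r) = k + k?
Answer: 14063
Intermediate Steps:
x(k, r) = -k/2 (x(k, r) = -(k + k)/4 = -k/2)
n(j, V) = 15 + V*j (n(j, V) = V*j + 15 = 15 + V*j)
M(H, E) = (-352 + H)*(E + H)
M(x(6, -5), n(-25, 5)) + 2004*G(-2) = ((-1/2*6)**2 - 352*(15 + 5*(-25)) - (-176)*6 + (15 + 5*(-25))*(-1/2*6)) + 2004*(-13) = ((-3)**2 - 352*(15 - 125) - 352*(-3) + (15 - 125)*(-3)) - 26052 = (9 - 352*(-110) + 1056 - 110*(-3)) - 26052 = (9 + 38720 + 1056 + 330) - 26052 = 40115 - 26052 = 14063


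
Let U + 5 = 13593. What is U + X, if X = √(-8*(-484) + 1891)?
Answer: 13588 + √5763 ≈ 13664.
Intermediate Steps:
U = 13588 (U = -5 + 13593 = 13588)
X = √5763 (X = √(3872 + 1891) = √5763 ≈ 75.914)
U + X = 13588 + √5763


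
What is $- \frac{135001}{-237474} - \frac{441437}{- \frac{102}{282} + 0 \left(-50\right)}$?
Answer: $\frac{4927003371503}{4037058} \approx 1.2204 \cdot 10^{6}$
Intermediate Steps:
$- \frac{135001}{-237474} - \frac{441437}{- \frac{102}{282} + 0 \left(-50\right)} = \left(-135001\right) \left(- \frac{1}{237474}\right) - \frac{441437}{\left(-102\right) \frac{1}{282} + 0} = \frac{135001}{237474} - \frac{441437}{- \frac{17}{47} + 0} = \frac{135001}{237474} - \frac{441437}{- \frac{17}{47}} = \frac{135001}{237474} - - \frac{20747539}{17} = \frac{135001}{237474} + \frac{20747539}{17} = \frac{4927003371503}{4037058}$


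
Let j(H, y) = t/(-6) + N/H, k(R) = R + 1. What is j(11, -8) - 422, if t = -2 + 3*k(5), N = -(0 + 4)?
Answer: -14026/33 ≈ -425.03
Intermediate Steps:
k(R) = 1 + R
N = -4 (N = -1*4 = -4)
t = 16 (t = -2 + 3*(1 + 5) = -2 + 3*6 = -2 + 18 = 16)
j(H, y) = -8/3 - 4/H (j(H, y) = 16/(-6) - 4/H = 16*(-⅙) - 4/H = -8/3 - 4/H)
j(11, -8) - 422 = (-8/3 - 4/11) - 422 = -100/33 - 422 = -14026/33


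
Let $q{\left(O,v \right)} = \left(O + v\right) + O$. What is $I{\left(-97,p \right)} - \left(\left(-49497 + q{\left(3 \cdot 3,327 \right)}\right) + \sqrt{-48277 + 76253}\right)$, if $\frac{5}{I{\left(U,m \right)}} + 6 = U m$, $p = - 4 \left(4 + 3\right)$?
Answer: $\frac{26640385}{542} - 2 \sqrt{6994} \approx 48985.0$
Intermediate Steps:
$q{\left(O,v \right)} = v + 2 O$
$p = -28$ ($p = \left(-4\right) 7 = -28$)
$I{\left(U,m \right)} = \frac{5}{-6 + U m}$
$I{\left(-97,p \right)} - \left(\left(-49497 + q{\left(3 \cdot 3,327 \right)}\right) + \sqrt{-48277 + 76253}\right) = \frac{5}{-6 - -2716} - \left(\left(-49497 + \left(327 + 2 \cdot 3 \cdot 3\right)\right) + \sqrt{-48277 + 76253}\right) = \frac{5}{-6 + 2716} - \left(\left(-49497 + \left(327 + 2 \cdot 9\right)\right) + \sqrt{27976}\right) = \frac{5}{2710} - \left(\left(-49497 + \left(327 + 18\right)\right) + 2 \sqrt{6994}\right) = 5 \cdot \frac{1}{2710} - \left(\left(-49497 + 345\right) + 2 \sqrt{6994}\right) = \frac{1}{542} - \left(-49152 + 2 \sqrt{6994}\right) = \frac{1}{542} + \left(49152 - 2 \sqrt{6994}\right) = \frac{26640385}{542} - 2 \sqrt{6994}$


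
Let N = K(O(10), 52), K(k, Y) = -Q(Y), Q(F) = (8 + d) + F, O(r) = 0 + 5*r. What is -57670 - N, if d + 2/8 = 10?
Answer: -230401/4 ≈ -57600.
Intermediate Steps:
d = 39/4 (d = -¼ + 10 = 39/4 ≈ 9.7500)
O(r) = 5*r
Q(F) = 71/4 + F (Q(F) = (8 + 39/4) + F = 71/4 + F)
K(k, Y) = -71/4 - Y (K(k, Y) = -(71/4 + Y) = -71/4 - Y)
N = -279/4 (N = -71/4 - 1*52 = -71/4 - 52 = -279/4 ≈ -69.750)
-57670 - N = -57670 - 1*(-279/4) = -57670 + 279/4 = -230401/4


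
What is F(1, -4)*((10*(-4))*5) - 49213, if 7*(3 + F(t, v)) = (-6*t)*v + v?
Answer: -344291/7 ≈ -49184.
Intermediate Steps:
F(t, v) = -3 + v/7 - 6*t*v/7 (F(t, v) = -3 + ((-6*t)*v + v)/7 = -3 + (-6*t*v + v)/7 = -3 + (v - 6*t*v)/7 = -3 + (v/7 - 6*t*v/7) = -3 + v/7 - 6*t*v/7)
F(1, -4)*((10*(-4))*5) - 49213 = (-3 + (1/7)*(-4) - 6/7*1*(-4))*((10*(-4))*5) - 49213 = (-3 - 4/7 + 24/7)*(-40*5) - 49213 = -1/7*(-200) - 49213 = 200/7 - 49213 = -344291/7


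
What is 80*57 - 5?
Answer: 4555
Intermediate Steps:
80*57 - 5 = 4560 - 5 = 4555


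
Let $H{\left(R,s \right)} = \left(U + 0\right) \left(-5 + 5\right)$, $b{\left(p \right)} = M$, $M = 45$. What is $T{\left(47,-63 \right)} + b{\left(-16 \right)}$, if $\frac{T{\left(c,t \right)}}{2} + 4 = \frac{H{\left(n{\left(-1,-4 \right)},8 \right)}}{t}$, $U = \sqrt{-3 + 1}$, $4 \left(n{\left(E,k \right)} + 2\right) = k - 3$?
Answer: $37$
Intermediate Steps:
$n{\left(E,k \right)} = - \frac{11}{4} + \frac{k}{4}$ ($n{\left(E,k \right)} = -2 + \frac{k - 3}{4} = -2 + \frac{-3 + k}{4} = -2 + \left(- \frac{3}{4} + \frac{k}{4}\right) = - \frac{11}{4} + \frac{k}{4}$)
$U = i \sqrt{2}$ ($U = \sqrt{-2} = i \sqrt{2} \approx 1.4142 i$)
$b{\left(p \right)} = 45$
$H{\left(R,s \right)} = 0$ ($H{\left(R,s \right)} = \left(i \sqrt{2} + 0\right) \left(-5 + 5\right) = i \sqrt{2} \cdot 0 = 0$)
$T{\left(c,t \right)} = -8$ ($T{\left(c,t \right)} = -8 + 2 \frac{0}{t} = -8 + 2 \cdot 0 = -8 + 0 = -8$)
$T{\left(47,-63 \right)} + b{\left(-16 \right)} = -8 + 45 = 37$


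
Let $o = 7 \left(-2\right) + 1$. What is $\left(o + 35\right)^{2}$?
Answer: $484$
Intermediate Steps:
$o = -13$ ($o = -14 + 1 = -13$)
$\left(o + 35\right)^{2} = \left(-13 + 35\right)^{2} = 22^{2} = 484$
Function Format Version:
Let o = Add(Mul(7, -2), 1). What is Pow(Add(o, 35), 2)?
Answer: 484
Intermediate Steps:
o = -13 (o = Add(-14, 1) = -13)
Pow(Add(o, 35), 2) = Pow(Add(-13, 35), 2) = Pow(22, 2) = 484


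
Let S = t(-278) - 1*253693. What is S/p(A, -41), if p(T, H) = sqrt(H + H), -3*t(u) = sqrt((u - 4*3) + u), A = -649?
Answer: -2*sqrt(2911)/123 + 253693*I*sqrt(82)/82 ≈ -0.8773 + 28016.0*I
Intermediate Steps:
t(u) = -sqrt(-12 + 2*u)/3 (t(u) = -sqrt((u - 4*3) + u)/3 = -sqrt((u - 12) + u)/3 = -sqrt((-12 + u) + u)/3 = -sqrt(-12 + 2*u)/3)
p(T, H) = sqrt(2)*sqrt(H) (p(T, H) = sqrt(2*H) = sqrt(2)*sqrt(H))
S = -253693 - 2*I*sqrt(142)/3 (S = -sqrt(-12 + 2*(-278))/3 - 1*253693 = -sqrt(-12 - 556)/3 - 253693 = -2*I*sqrt(142)/3 - 253693 = -253693 - 2*I*sqrt(142)/3 ≈ -2.5369e+5 - 7.9443*I)
S/p(A, -41) = (-253693 - 2*I*sqrt(142)/3)/((sqrt(2)*sqrt(-41))) = (-253693 - 2*I*sqrt(142)/3)/((sqrt(2)*(I*sqrt(41)))) = (-253693 - 2*I*sqrt(142)/3)/((I*sqrt(82))) = (-253693 - 2*I*sqrt(142)/3)*(-I*sqrt(82)/82) = -I*sqrt(82)*(-253693 - 2*I*sqrt(142)/3)/82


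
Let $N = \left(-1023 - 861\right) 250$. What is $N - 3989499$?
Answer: $-4460499$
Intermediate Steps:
$N = -471000$ ($N = \left(-1884\right) 250 = -471000$)
$N - 3989499 = -471000 - 3989499 = -4460499$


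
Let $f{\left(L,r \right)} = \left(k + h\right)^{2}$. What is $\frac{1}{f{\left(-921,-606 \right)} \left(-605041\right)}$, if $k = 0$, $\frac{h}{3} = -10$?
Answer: $- \frac{1}{544536900} \approx -1.8364 \cdot 10^{-9}$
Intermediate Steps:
$h = -30$ ($h = 3 \left(-10\right) = -30$)
$f{\left(L,r \right)} = 900$ ($f{\left(L,r \right)} = \left(0 - 30\right)^{2} = \left(-30\right)^{2} = 900$)
$\frac{1}{f{\left(-921,-606 \right)} \left(-605041\right)} = \frac{1}{900 \left(-605041\right)} = \frac{1}{900} \left(- \frac{1}{605041}\right) = - \frac{1}{544536900}$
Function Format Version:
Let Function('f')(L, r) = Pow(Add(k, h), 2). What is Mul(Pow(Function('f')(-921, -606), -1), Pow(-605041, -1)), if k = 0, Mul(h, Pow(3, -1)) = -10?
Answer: Rational(-1, 544536900) ≈ -1.8364e-9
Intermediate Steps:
h = -30 (h = Mul(3, -10) = -30)
Function('f')(L, r) = 900 (Function('f')(L, r) = Pow(Add(0, -30), 2) = Pow(-30, 2) = 900)
Mul(Pow(Function('f')(-921, -606), -1), Pow(-605041, -1)) = Mul(Pow(900, -1), Pow(-605041, -1)) = Mul(Rational(1, 900), Rational(-1, 605041)) = Rational(-1, 544536900)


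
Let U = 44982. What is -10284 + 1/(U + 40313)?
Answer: -877173779/85295 ≈ -10284.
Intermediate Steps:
-10284 + 1/(U + 40313) = -10284 + 1/(44982 + 40313) = -10284 + 1/85295 = -877173779/85295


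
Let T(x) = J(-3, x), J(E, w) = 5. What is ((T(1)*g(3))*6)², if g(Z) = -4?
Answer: 14400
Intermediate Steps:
T(x) = 5
((T(1)*g(3))*6)² = ((5*(-4))*6)² = (-20*6)² = (-120)² = 14400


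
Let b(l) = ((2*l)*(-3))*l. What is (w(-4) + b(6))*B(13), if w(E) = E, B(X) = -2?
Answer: 440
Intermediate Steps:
b(l) = -6*l² (b(l) = (-6*l)*l = -6*l²)
(w(-4) + b(6))*B(13) = (-4 - 6*6²)*(-2) = (-4 - 6*36)*(-2) = (-4 - 216)*(-2) = -220*(-2) = 440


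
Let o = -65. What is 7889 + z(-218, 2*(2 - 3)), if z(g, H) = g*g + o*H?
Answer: 55543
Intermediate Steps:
z(g, H) = g² - 65*H (z(g, H) = g*g - 65*H = g² - 65*H)
7889 + z(-218, 2*(2 - 3)) = 7889 + ((-218)² - 130*(2 - 3)) = 7889 + (47524 - 130*(-1)) = 7889 + (47524 - 65*(-2)) = 7889 + (47524 + 130) = 7889 + 47654 = 55543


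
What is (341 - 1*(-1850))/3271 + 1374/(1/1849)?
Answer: 8310062737/3271 ≈ 2.5405e+6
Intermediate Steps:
(341 - 1*(-1850))/3271 + 1374/(1/1849) = (341 + 1850)*(1/3271) + 1374/(1/1849) = 2191*(1/3271) + 1374*1849 = 2191/3271 + 2540526 = 8310062737/3271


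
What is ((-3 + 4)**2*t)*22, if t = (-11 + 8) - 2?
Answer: -110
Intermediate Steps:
t = -5 (t = -3 - 2 = -5)
((-3 + 4)**2*t)*22 = ((-3 + 4)**2*(-5))*22 = (1**2*(-5))*22 = (1*(-5))*22 = -5*22 = -110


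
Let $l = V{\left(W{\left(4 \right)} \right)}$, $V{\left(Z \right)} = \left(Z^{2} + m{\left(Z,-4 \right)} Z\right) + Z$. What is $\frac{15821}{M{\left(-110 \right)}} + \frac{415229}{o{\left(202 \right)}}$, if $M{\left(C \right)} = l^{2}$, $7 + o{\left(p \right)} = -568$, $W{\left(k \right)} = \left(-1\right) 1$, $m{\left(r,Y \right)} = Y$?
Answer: $\frac{2453411}{9200} \approx 266.68$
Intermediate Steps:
$W{\left(k \right)} = -1$
$o{\left(p \right)} = -575$ ($o{\left(p \right)} = -7 - 568 = -575$)
$V{\left(Z \right)} = Z^{2} - 3 Z$ ($V{\left(Z \right)} = \left(Z^{2} - 4 Z\right) + Z = Z^{2} - 3 Z$)
$l = 4$ ($l = - (-3 - 1) = \left(-1\right) \left(-4\right) = 4$)
$M{\left(C \right)} = 16$ ($M{\left(C \right)} = 4^{2} = 16$)
$\frac{15821}{M{\left(-110 \right)}} + \frac{415229}{o{\left(202 \right)}} = \frac{15821}{16} + \frac{415229}{-575} = 15821 \cdot \frac{1}{16} + 415229 \left(- \frac{1}{575}\right) = \frac{15821}{16} - \frac{415229}{575} = \frac{2453411}{9200}$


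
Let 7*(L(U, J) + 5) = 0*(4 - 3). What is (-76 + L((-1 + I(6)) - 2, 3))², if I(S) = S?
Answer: 6561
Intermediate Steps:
L(U, J) = -5 (L(U, J) = -5 + (0*(4 - 3))/7 = -5 + (0*1)/7 = -5 + (⅐)*0 = -5 + 0 = -5)
(-76 + L((-1 + I(6)) - 2, 3))² = (-76 - 5)² = (-81)² = 6561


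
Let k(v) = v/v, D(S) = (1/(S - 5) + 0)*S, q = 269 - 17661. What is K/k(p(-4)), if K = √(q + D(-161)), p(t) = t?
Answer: I*√479227226/166 ≈ 131.88*I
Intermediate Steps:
q = -17392
D(S) = S/(-5 + S) (D(S) = (1/(-5 + S) + 0)*S = S/(-5 + S))
K = I*√479227226/166 (K = √(-17392 - 161/(-5 - 161)) = √(-17392 - 161/(-166)) = √(-17392 - 161*(-1/166)) = √(-17392 + 161/166) = √(-2886911/166) = I*√479227226/166 ≈ 131.88*I)
k(v) = 1
K/k(p(-4)) = (I*√479227226/166)/1 = (I*√479227226/166)*1 = I*√479227226/166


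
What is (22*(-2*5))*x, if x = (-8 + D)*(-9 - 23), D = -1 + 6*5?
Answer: 147840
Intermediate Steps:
D = 29 (D = -1 + 30 = 29)
x = -672 (x = (-8 + 29)*(-9 - 23) = 21*(-32) = -672)
(22*(-2*5))*x = (22*(-2*5))*(-672) = (22*(-10))*(-672) = -220*(-672) = 147840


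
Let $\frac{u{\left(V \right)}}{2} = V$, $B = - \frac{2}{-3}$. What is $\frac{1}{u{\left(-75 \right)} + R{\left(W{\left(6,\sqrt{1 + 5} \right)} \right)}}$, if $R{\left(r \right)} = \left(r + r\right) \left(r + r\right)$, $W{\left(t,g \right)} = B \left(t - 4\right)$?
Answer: $- \frac{9}{1286} \approx -0.0069984$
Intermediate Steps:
$B = \frac{2}{3}$ ($B = \left(-2\right) \left(- \frac{1}{3}\right) = \frac{2}{3} \approx 0.66667$)
$W{\left(t,g \right)} = - \frac{8}{3} + \frac{2 t}{3}$ ($W{\left(t,g \right)} = \frac{2 \left(t - 4\right)}{3} = \frac{2 \left(-4 + t\right)}{3} = - \frac{8}{3} + \frac{2 t}{3}$)
$R{\left(r \right)} = 4 r^{2}$ ($R{\left(r \right)} = 2 r 2 r = 4 r^{2}$)
$u{\left(V \right)} = 2 V$
$\frac{1}{u{\left(-75 \right)} + R{\left(W{\left(6,\sqrt{1 + 5} \right)} \right)}} = \frac{1}{2 \left(-75\right) + 4 \left(- \frac{8}{3} + \frac{2}{3} \cdot 6\right)^{2}} = \frac{1}{-150 + 4 \left(- \frac{8}{3} + 4\right)^{2}} = \frac{1}{-150 + 4 \left(\frac{4}{3}\right)^{2}} = \frac{1}{-150 + 4 \cdot \frac{16}{9}} = \frac{1}{-150 + \frac{64}{9}} = \frac{1}{- \frac{1286}{9}} = - \frac{9}{1286}$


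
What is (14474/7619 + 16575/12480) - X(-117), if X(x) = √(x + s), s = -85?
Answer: 1573951/487616 - I*√202 ≈ 3.2278 - 14.213*I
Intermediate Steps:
X(x) = √(-85 + x) (X(x) = √(x - 85) = √(-85 + x))
(14474/7619 + 16575/12480) - X(-117) = (14474/7619 + 16575/12480) - √(-85 - 117) = (14474*(1/7619) + 16575*(1/12480)) - √(-202) = (14474/7619 + 85/64) - I*√202 = 1573951/487616 - I*√202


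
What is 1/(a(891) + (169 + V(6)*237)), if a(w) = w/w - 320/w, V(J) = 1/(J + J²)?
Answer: 12474/2186489 ≈ 0.0057050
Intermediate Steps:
a(w) = 1 - 320/w
1/(a(891) + (169 + V(6)*237)) = 1/((-320 + 891)/891 + (169 + (1/(6*(1 + 6)))*237)) = 1/((1/891)*571 + (169 + ((⅙)/7)*237)) = 1/(571/891 + (169 + ((⅙)*(⅐))*237)) = 1/(571/891 + (169 + (1/42)*237)) = 1/(571/891 + (169 + 79/14)) = 1/(571/891 + 2445/14) = 1/(2186489/12474) = 12474/2186489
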